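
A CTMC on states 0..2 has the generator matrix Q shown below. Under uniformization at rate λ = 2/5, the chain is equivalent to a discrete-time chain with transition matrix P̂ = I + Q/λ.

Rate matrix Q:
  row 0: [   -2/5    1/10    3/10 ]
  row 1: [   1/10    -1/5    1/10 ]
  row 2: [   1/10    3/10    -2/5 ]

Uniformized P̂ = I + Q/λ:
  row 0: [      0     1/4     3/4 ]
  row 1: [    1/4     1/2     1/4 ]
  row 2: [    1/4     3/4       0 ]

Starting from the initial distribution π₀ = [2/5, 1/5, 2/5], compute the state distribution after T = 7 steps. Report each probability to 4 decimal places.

π = [0.2000, 0.5198, 0.2802]

t=0: π = [0.4000, 0.2000, 0.4000]
t=1: π = [0.1500, 0.5000, 0.3500]
t=2: π = [0.2125, 0.5500, 0.2375]
t=3: π = [0.1969, 0.5063, 0.2969]
t=4: π = [0.2008, 0.5250, 0.2742]
t=5: π = [0.1998, 0.5184, 0.2818]
t=6: π = [0.2000, 0.5205, 0.2794]
t=7: π = [0.2000, 0.5198, 0.2802]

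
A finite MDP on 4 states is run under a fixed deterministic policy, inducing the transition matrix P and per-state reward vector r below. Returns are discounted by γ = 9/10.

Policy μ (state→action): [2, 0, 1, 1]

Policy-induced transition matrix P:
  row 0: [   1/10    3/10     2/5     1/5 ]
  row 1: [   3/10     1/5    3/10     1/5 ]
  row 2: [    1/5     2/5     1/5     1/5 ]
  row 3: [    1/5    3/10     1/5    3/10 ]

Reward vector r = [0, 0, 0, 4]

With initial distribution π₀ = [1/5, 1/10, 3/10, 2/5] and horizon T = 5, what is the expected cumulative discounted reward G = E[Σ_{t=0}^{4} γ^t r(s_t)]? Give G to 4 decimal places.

G = 4.4215

t=0: π = [0.2000, 0.1000, 0.3000, 0.4000], E[r] = 1.6000, γ^t·E[r] = 1.600000, running G = 1.600000
t=1: π = [0.1900, 0.3200, 0.2500, 0.2400], E[r] = 0.9600, γ^t·E[r] = 0.864000, running G = 2.464000
t=2: π = [0.2130, 0.2930, 0.2700, 0.2240], E[r] = 0.8960, γ^t·E[r] = 0.725760, running G = 3.189760
t=3: π = [0.2080, 0.2977, 0.2719, 0.2224], E[r] = 0.8896, γ^t·E[r] = 0.648518, running G = 3.838278
t=4: π = [0.2090, 0.2974, 0.2714, 0.2222], E[r] = 0.8890, γ^t·E[r] = 0.583247, running G = 4.421525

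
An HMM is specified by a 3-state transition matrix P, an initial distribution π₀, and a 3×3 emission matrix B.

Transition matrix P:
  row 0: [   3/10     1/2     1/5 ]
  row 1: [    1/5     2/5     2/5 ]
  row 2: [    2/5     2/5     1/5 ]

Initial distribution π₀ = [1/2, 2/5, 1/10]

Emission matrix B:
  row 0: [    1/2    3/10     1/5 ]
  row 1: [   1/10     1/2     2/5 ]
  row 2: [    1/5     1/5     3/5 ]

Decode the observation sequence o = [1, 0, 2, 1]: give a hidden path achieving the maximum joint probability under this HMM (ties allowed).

t=0: δ = [1.500e-01, 2.000e-01, 2.000e-02]  (obs o_0=1)
t=1: δ = [2.250e-02, 8.000e-03, 1.600e-02]  ψ = [0, 1, 1]  (obs o_1=0)
t=2: δ = [1.350e-03, 4.500e-03, 2.700e-03]  ψ = [0, 0, 0]  (obs o_2=2)
t=3: δ = [3.240e-04, 9.000e-04, 3.600e-04]  ψ = [2, 1, 1]  (obs o_3=1)
backtrack: best end state = 1; path = [0, 0, 1, 1]

path = [0, 0, 1, 1]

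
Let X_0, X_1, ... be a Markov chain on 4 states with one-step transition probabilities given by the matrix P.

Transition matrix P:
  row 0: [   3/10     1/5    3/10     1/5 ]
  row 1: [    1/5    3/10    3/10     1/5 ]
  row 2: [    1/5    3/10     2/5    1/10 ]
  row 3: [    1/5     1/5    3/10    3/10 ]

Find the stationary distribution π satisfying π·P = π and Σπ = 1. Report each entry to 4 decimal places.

π = [0.2222, 0.2593, 0.3333, 0.1852]

Balance equations π_j = Σ_i π_i·P[i][j]:
  π_0 = 3/10·π_0 + 1/5·π_1 + 1/5·π_2 + 1/5·π_3
  π_1 = 1/5·π_0 + 3/10·π_1 + 3/10·π_2 + 1/5·π_3
  π_2 = 3/10·π_0 + 3/10·π_1 + 2/5·π_2 + 3/10·π_3
  normalize: π_0 + π_1 + π_2 + π_3 = 1
Solving the linear system gives exactly π = [2/9, 7/27, 1/3, 5/27].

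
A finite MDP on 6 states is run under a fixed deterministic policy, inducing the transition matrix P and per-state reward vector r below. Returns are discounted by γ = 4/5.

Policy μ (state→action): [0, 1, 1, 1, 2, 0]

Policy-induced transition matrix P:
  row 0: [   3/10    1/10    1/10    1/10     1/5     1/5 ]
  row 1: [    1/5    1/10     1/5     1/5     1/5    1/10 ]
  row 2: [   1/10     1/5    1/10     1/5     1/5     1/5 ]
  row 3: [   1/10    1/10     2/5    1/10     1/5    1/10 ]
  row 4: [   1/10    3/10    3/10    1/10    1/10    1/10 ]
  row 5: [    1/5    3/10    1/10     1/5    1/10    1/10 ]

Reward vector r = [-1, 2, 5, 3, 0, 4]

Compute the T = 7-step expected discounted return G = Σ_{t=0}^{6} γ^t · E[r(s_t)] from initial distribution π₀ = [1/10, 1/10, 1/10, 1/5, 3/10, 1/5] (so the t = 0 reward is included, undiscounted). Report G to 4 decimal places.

G = 8.5515

t=0: π = [0.1000, 0.1000, 0.1000, 0.2000, 0.3000, 0.2000], E[r] = 2.0000, γ^t·E[r] = 2.000000, running G = 2.000000
t=1: π = [0.1500, 0.2100, 0.2300, 0.1400, 0.1500, 0.1200], E[r] = 2.3200, γ^t·E[r] = 1.856000, running G = 3.856000
t=2: π = [0.1630, 0.1770, 0.1930, 0.1560, 0.1730, 0.1380], E[r] = 2.1760, γ^t·E[r] = 1.392640, running G = 5.248640
t=3: π = [0.1641, 0.1815, 0.1991, 0.1508, 0.1689, 0.1356], E[r] = 2.1892, γ^t·E[r] = 1.120870, running G = 6.369510
t=4: π = [0.1645, 0.1808, 0.1972, 0.1516, 0.1696, 0.1363], E[r] = 2.1831, γ^t·E[r] = 0.894190, running G = 7.263700
t=5: π = [0.1646, 0.1809, 0.1975, 0.1514, 0.1694, 0.1362], E[r] = 2.1835, γ^t·E[r] = 0.715495, running G = 7.979195
t=6: π = [0.1646, 0.1809, 0.1974, 0.1515, 0.1694, 0.1362], E[r] = 2.1833, γ^t·E[r] = 0.572340, running G = 8.551535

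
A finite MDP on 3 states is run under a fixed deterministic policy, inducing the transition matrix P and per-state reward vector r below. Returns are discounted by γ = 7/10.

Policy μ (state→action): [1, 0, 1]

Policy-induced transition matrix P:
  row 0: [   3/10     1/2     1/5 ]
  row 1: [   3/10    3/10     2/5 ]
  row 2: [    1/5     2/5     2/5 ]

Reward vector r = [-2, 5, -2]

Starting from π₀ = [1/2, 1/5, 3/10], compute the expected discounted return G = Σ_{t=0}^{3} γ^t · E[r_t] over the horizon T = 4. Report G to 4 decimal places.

t=0: π = [0.5000, 0.2000, 0.3000], E[r] = -0.6000, γ^t·E[r] = -0.600000, running G = -0.600000
t=1: π = [0.2700, 0.4300, 0.3000], E[r] = 1.0100, γ^t·E[r] = 0.707000, running G = 0.107000
t=2: π = [0.2700, 0.3840, 0.3460], E[r] = 0.6880, γ^t·E[r] = 0.337120, running G = 0.444120
t=3: π = [0.2654, 0.3886, 0.3460], E[r] = 0.7202, γ^t·E[r] = 0.247029, running G = 0.691149

G = 0.6911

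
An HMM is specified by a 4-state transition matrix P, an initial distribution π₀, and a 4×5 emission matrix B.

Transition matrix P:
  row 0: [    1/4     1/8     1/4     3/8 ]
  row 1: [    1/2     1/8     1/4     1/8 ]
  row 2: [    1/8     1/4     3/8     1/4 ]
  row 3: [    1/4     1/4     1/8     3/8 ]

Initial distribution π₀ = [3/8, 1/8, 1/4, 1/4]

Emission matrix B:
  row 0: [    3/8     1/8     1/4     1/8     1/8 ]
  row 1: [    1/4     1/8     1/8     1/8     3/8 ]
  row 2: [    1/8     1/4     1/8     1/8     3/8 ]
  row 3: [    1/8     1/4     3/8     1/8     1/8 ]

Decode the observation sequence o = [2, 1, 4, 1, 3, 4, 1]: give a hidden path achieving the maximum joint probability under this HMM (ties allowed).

t=0: δ = [9.375e-02, 1.562e-02, 3.125e-02, 9.375e-02]  (obs o_0=2)
t=1: δ = [2.930e-03, 2.930e-03, 5.859e-03, 8.789e-03]  ψ = [0, 3, 0, 0]  (obs o_1=1)
t=2: δ = [2.747e-04, 8.240e-04, 8.240e-04, 4.120e-04]  ψ = [3, 3, 2, 3]  (obs o_2=4)
t=3: δ = [5.150e-05, 2.575e-05, 7.725e-05, 5.150e-05]  ψ = [1, 2, 2, 2]  (obs o_3=1)
t=4: δ = [1.609e-06, 2.414e-06, 3.621e-06, 2.414e-06]  ψ = [0, 2, 2, 0]  (obs o_4=3)
t=5: δ = [1.509e-07, 3.395e-07, 5.092e-07, 1.132e-07]  ψ = [1, 2, 2, 2]  (obs o_5=4)
t=6: δ = [2.122e-08, 1.591e-08, 4.774e-08, 3.183e-08]  ψ = [1, 2, 2, 2]  (obs o_6=1)
backtrack: best end state = 2; path = [0, 2, 2, 2, 2, 2, 2]

path = [0, 2, 2, 2, 2, 2, 2]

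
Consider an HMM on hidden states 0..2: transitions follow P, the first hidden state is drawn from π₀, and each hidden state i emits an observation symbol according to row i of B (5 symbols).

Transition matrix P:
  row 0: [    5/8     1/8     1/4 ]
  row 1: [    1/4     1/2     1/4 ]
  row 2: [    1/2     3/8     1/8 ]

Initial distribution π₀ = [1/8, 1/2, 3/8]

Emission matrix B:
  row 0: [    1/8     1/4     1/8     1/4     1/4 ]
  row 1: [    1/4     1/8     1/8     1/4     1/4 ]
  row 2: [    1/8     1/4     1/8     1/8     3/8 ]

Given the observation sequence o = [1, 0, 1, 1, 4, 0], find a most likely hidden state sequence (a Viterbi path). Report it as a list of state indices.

path = [2, 0, 0, 0, 0, 0]

t=0: δ = [3.125e-02, 6.250e-02, 9.375e-02]  (obs o_0=1)
t=1: δ = [5.859e-03, 8.789e-03, 1.953e-03]  ψ = [2, 2, 1]  (obs o_1=0)
t=2: δ = [9.155e-04, 5.493e-04, 5.493e-04]  ψ = [0, 1, 1]  (obs o_2=1)
t=3: δ = [1.431e-04, 3.433e-05, 5.722e-05]  ψ = [0, 1, 0]  (obs o_3=1)
t=4: δ = [2.235e-05, 5.364e-06, 1.341e-05]  ψ = [0, 2, 0]  (obs o_4=4)
t=5: δ = [1.746e-06, 1.257e-06, 6.985e-07]  ψ = [0, 2, 0]  (obs o_5=0)
backtrack: best end state = 0; path = [2, 0, 0, 0, 0, 0]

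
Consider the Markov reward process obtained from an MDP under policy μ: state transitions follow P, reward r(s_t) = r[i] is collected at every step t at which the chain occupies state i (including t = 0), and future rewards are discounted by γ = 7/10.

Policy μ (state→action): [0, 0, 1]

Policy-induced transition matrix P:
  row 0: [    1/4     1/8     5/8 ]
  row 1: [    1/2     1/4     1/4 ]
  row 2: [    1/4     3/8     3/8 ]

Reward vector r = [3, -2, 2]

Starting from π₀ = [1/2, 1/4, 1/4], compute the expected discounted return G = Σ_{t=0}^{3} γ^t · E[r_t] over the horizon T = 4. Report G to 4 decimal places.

G = 3.5384

t=0: π = [0.5000, 0.2500, 0.2500], E[r] = 1.5000, γ^t·E[r] = 1.500000, running G = 1.500000
t=1: π = [0.3125, 0.2188, 0.4688], E[r] = 1.4375, γ^t·E[r] = 1.006250, running G = 2.506250
t=2: π = [0.3047, 0.2695, 0.4258], E[r] = 1.2266, γ^t·E[r] = 0.601016, running G = 3.107266
t=3: π = [0.3174, 0.2651, 0.4175], E[r] = 1.2568, γ^t·E[r] = 0.431095, running G = 3.538360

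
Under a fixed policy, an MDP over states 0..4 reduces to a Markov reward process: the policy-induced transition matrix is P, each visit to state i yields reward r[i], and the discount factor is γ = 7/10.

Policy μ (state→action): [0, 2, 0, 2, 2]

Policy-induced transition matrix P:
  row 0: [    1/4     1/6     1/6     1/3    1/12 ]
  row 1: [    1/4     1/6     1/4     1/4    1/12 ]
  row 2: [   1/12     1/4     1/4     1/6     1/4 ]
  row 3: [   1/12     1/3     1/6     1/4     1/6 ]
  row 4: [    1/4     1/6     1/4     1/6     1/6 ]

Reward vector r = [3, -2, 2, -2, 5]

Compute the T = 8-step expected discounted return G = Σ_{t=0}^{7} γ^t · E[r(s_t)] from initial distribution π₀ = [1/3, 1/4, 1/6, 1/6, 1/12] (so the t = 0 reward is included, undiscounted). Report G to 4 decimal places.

t=0: π = [0.3333, 0.2500, 0.1667, 0.1667, 0.0833], E[r] = 0.9167, γ^t·E[r] = 0.916667, running G = 0.916667
t=1: π = [0.1944, 0.2083, 0.2083, 0.2569, 0.1319], E[r] = 0.7292, γ^t·E[r] = 0.510417, running G = 1.427083
t=2: π = [0.1725, 0.2269, 0.2124, 0.2378, 0.1505], E[r] = 0.7650, γ^t·E[r] = 0.374873, running G = 1.801956
t=3: π = [0.1750, 0.2240, 0.2158, 0.2341, 0.1511], E[r] = 0.7957, γ^t·E[r] = 0.272915, running G = 2.074871
t=4: π = [0.1750, 0.2237, 0.2159, 0.2340, 0.1514], E[r] = 0.7985, γ^t·E[r] = 0.191721, running G = 2.266592
t=5: π = [0.1750, 0.2237, 0.2159, 0.2340, 0.1514], E[r] = 0.7988, γ^t·E[r] = 0.134251, running G = 2.400843
t=6: π = [0.1750, 0.2237, 0.2159, 0.2340, 0.1514], E[r] = 0.7988, γ^t·E[r] = 0.093980, running G = 2.494824
t=7: π = [0.1750, 0.2237, 0.2159, 0.2340, 0.1514], E[r] = 0.7988, γ^t·E[r] = 0.065786, running G = 2.560610

G = 2.5606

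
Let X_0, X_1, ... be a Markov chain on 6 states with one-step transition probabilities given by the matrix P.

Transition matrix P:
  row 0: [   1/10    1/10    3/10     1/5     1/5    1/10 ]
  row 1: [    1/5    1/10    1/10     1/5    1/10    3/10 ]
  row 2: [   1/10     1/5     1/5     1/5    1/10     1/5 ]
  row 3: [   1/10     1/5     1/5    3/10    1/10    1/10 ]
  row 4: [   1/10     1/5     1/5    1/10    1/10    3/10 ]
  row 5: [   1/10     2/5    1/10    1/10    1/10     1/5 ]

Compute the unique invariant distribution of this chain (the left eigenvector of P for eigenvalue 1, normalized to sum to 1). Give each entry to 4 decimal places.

π = [0.1207, 0.2074, 0.1712, 0.1874, 0.1121, 0.2011]

Balance equations π_j = Σ_i π_i·P[i][j]:
  π_0 = 1/10·π_0 + 1/5·π_1 + 1/10·π_2 + 1/10·π_3 + 1/10·π_4 + 1/10·π_5
  π_1 = 1/10·π_0 + 1/10·π_1 + 1/5·π_2 + 1/5·π_3 + 1/5·π_4 + 2/5·π_5
  π_2 = 3/10·π_0 + 1/10·π_1 + 1/5·π_2 + 1/5·π_3 + 1/5·π_4 + 1/10·π_5
  π_3 = 1/5·π_0 + 1/5·π_1 + 1/5·π_2 + 3/10·π_3 + 1/10·π_4 + 1/10·π_5
  π_4 = 1/5·π_0 + 1/10·π_1 + 1/10·π_2 + 1/10·π_3 + 1/10·π_4 + 1/10·π_5
  normalize: π_0 + π_1 + π_2 + π_3 + π_4 + π_5 = 1
Solving the linear system gives exactly π = [1173/9715, 403/1943, 8317/48575, 9104/48575, 5444/48575, 1954/9715].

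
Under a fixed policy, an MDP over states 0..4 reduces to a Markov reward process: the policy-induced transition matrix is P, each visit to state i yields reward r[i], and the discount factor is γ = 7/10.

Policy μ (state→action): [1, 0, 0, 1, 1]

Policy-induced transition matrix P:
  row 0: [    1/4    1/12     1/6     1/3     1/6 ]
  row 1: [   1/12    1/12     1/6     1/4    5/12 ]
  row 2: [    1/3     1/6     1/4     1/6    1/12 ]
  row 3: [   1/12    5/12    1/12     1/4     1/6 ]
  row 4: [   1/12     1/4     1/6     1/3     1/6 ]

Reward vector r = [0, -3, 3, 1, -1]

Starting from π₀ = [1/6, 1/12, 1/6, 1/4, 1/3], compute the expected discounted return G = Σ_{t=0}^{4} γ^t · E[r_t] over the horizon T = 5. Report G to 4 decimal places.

t=0: π = [0.1667, 0.0833, 0.1667, 0.2500, 0.3333], E[r] = 0.1667, γ^t·E[r] = 0.166667, running G = 0.166667
t=1: π = [0.1528, 0.2361, 0.1597, 0.2778, 0.1736], E[r] = -0.1250, γ^t·E[r] = -0.087500, running G = 0.079167
t=2: π = [0.1487, 0.2182, 0.1568, 0.2639, 0.2124], E[r] = -0.1325, γ^t·E[r] = -0.064936, running G = 0.014230
t=3: π = [0.1473, 0.2198, 0.1577, 0.2670, 0.2081], E[r] = -0.1272, γ^t·E[r] = -0.043619, running G = -0.029389
t=4: π = [0.1473, 0.2202, 0.1576, 0.2665, 0.2085], E[r] = -0.1298, γ^t·E[r] = -0.031173, running G = -0.060562

G = -0.0606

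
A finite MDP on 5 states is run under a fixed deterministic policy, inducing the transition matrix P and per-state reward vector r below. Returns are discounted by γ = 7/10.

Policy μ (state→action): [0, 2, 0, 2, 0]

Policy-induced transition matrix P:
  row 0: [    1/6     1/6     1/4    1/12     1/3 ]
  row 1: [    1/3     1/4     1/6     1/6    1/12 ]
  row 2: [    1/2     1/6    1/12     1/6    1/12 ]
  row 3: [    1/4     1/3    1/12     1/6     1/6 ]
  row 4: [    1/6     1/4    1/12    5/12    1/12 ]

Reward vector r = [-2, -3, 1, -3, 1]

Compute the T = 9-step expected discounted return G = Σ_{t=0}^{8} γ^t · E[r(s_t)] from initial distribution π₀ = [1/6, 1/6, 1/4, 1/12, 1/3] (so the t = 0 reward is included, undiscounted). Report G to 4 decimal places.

G = -3.8782

t=0: π = [0.1667, 0.1667, 0.2500, 0.0833, 0.3333], E[r] = -0.5000, γ^t·E[r] = -0.500000, running G = -0.500000
t=1: π = [0.2847, 0.2222, 0.1250, 0.2361, 0.1319], E[r] = -1.6875, γ^t·E[r] = -1.181250, running G = -1.681250
t=2: π = [0.2650, 0.2355, 0.1493, 0.1759, 0.1742], E[r] = -1.4410, γ^t·E[r] = -0.706076, running G = -2.387326
t=3: π = [0.2704, 0.2301, 0.1471, 0.1881, 0.1643], E[r] = -1.4841, γ^t·E[r] = -0.509041, running G = -2.896368
t=4: π = [0.2697, 0.2309, 0.1476, 0.1852, 0.1666], E[r] = -1.4736, γ^t·E[r] = -0.353808, running G = -3.250175
t=5: π = [0.2698, 0.2307, 0.1475, 0.1858, 0.1662], E[r] = -1.4753, γ^t·E[r] = -0.247952, running G = -3.498128
t=6: π = [0.2698, 0.2307, 0.1475, 0.1857, 0.1663], E[r] = -1.4751, γ^t·E[r] = -0.173545, running G = -3.671673
t=7: π = [0.2698, 0.2307, 0.1475, 0.1858, 0.1663], E[r] = -1.4751, γ^t·E[r] = -0.121483, running G = -3.793156
t=8: π = [0.2698, 0.2307, 0.1475, 0.1857, 0.1663], E[r] = -1.4751, γ^t·E[r] = -0.085038, running G = -3.878194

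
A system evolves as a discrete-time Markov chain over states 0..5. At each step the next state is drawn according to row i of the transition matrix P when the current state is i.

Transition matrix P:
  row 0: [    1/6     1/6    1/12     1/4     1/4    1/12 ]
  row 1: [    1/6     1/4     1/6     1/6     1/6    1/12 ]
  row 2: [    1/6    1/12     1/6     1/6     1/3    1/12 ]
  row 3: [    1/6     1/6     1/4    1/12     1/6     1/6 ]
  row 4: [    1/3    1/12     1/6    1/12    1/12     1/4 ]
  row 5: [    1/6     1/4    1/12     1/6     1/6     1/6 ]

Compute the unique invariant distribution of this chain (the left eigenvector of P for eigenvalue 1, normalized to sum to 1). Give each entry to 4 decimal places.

π = [0.1987, 0.1633, 0.1513, 0.1543, 0.1924, 0.1399]

Balance equations π_j = Σ_i π_i·P[i][j]:
  π_0 = 1/6·π_0 + 1/6·π_1 + 1/6·π_2 + 1/6·π_3 + 1/3·π_4 + 1/6·π_5
  π_1 = 1/6·π_0 + 1/4·π_1 + 1/12·π_2 + 1/6·π_3 + 1/12·π_4 + 1/4·π_5
  π_2 = 1/12·π_0 + 1/6·π_1 + 1/6·π_2 + 1/4·π_3 + 1/6·π_4 + 1/12·π_5
  π_3 = 1/4·π_0 + 1/6·π_1 + 1/6·π_2 + 1/12·π_3 + 1/12·π_4 + 1/6·π_5
  π_4 = 1/4·π_0 + 1/6·π_1 + 1/3·π_2 + 1/6·π_3 + 1/12·π_4 + 1/6·π_5
  normalize: π_0 + π_1 + π_2 + π_3 + π_4 + π_5 = 1
Solving the linear system gives exactly π = [13199/66415, 2169/13283, 10049/66415, 2050/13283, 12779/66415, 9293/66415].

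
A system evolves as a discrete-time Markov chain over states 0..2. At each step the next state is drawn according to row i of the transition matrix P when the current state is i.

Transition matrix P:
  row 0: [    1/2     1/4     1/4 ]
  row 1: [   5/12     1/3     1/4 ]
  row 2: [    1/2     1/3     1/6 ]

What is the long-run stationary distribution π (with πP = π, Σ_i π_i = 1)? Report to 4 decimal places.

π = [0.4755, 0.2937, 0.2308]

Balance equations π_j = Σ_i π_i·P[i][j]:
  π_0 = 1/2·π_0 + 5/12·π_1 + 1/2·π_2
  π_1 = 1/4·π_0 + 1/3·π_1 + 1/3·π_2
  normalize: π_0 + π_1 + π_2 = 1
Solving the linear system gives exactly π = [68/143, 42/143, 3/13].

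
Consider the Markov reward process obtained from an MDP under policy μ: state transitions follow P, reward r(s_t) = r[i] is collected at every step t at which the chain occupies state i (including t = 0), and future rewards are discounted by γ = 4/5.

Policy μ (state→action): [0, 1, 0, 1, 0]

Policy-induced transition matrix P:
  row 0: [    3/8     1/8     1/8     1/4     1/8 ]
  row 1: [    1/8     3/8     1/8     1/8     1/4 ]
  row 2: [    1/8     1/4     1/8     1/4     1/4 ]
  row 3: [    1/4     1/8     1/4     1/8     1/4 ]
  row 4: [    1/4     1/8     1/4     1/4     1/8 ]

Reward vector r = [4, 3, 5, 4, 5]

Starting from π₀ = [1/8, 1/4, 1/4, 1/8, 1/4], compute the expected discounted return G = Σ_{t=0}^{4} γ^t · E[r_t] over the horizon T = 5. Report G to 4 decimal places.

G = 14.0935

t=0: π = [0.1250, 0.2500, 0.2500, 0.1250, 0.2500], E[r] = 4.2500, γ^t·E[r] = 4.250000, running G = 4.250000
t=1: π = [0.2031, 0.2188, 0.1719, 0.2031, 0.2031], E[r] = 4.1563, γ^t·E[r] = 3.325000, running G = 7.575000
t=2: π = [0.2266, 0.2012, 0.1758, 0.1973, 0.1992], E[r] = 4.1738, γ^t·E[r] = 2.671250, running G = 10.246250
t=3: π = [0.2312, 0.1973, 0.1746, 0.2002, 0.1968], E[r] = 4.1741, γ^t·E[r] = 2.137125, running G = 12.383375
t=4: π = [0.2324, 0.1961, 0.1746, 0.2003, 0.1965], E[r] = 4.1750, γ^t·E[r] = 1.710075, running G = 14.093450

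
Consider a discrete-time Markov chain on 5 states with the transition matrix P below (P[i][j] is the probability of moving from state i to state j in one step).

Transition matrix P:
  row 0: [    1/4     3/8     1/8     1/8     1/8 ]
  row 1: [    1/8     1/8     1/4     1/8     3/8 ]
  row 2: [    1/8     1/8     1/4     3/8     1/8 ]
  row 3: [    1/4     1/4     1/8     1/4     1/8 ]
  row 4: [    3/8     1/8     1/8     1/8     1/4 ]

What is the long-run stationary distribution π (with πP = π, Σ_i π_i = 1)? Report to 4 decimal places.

Balance equations π_j = Σ_i π_i·P[i][j]:
  π_0 = 1/4·π_0 + 1/8·π_1 + 1/8·π_2 + 1/4·π_3 + 3/8·π_4
  π_1 = 3/8·π_0 + 1/8·π_1 + 1/8·π_2 + 1/4·π_3 + 1/8·π_4
  π_2 = 1/8·π_0 + 1/4·π_1 + 1/4·π_2 + 1/8·π_3 + 1/8·π_4
  π_3 = 1/8·π_0 + 1/8·π_1 + 3/8·π_2 + 1/4·π_3 + 1/8·π_4
  normalize: π_0 + π_1 + π_2 + π_3 + π_4 = 1
Solving the linear system gives exactly π = [142/623, 55/267, 46/267, 359/1869, 377/1869].

π = [0.2279, 0.2060, 0.1723, 0.1921, 0.2017]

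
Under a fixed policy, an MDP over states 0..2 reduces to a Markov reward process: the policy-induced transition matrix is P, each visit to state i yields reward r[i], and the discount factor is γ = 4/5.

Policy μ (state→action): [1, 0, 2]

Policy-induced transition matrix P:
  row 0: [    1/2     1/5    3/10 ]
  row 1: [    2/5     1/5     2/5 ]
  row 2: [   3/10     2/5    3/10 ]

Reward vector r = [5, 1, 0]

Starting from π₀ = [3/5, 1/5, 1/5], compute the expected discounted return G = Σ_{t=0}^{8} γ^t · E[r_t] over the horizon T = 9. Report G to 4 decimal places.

t=0: π = [0.6000, 0.2000, 0.2000], E[r] = 3.2000, γ^t·E[r] = 3.200000, running G = 3.200000
t=1: π = [0.4400, 0.2400, 0.3200], E[r] = 2.4400, γ^t·E[r] = 1.952000, running G = 5.152000
t=2: π = [0.4120, 0.2640, 0.3240], E[r] = 2.3240, γ^t·E[r] = 1.487360, running G = 6.639360
t=3: π = [0.4088, 0.2648, 0.3264], E[r] = 2.3088, γ^t·E[r] = 1.182106, running G = 7.821466
t=4: π = [0.4082, 0.2653, 0.3265], E[r] = 2.3065, γ^t·E[r] = 0.944734, running G = 8.766200
t=5: π = [0.4082, 0.2653, 0.3265], E[r] = 2.3062, γ^t·E[r] = 0.755688, running G = 9.521888
t=6: π = [0.4082, 0.2653, 0.3265], E[r] = 2.3061, γ^t·E[r] = 0.604538, running G = 10.126426
t=7: π = [0.4082, 0.2653, 0.3265], E[r] = 2.3061, γ^t·E[r] = 0.483629, running G = 10.610055
t=8: π = [0.4082, 0.2653, 0.3265], E[r] = 2.3061, γ^t·E[r] = 0.386903, running G = 10.996958

G = 10.9970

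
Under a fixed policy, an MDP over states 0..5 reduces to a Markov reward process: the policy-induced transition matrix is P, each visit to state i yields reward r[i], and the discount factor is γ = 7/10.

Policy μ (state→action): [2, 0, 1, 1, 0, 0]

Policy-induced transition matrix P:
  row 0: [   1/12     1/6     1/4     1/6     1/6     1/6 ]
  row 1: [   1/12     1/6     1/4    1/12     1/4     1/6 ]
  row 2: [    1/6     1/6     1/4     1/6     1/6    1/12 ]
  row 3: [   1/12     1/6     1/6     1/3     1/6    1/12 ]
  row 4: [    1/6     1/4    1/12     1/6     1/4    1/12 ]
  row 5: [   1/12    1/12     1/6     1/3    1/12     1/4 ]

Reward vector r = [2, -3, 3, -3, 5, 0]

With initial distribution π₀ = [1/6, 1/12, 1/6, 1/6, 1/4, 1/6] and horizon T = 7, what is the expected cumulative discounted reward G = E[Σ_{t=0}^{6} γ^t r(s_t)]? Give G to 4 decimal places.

G = 2.4913

t=0: π = [0.1667, 0.0833, 0.1667, 0.1667, 0.2500, 0.1667], E[r] = 1.3333, γ^t·E[r] = 1.333333, running G = 1.333333
t=1: π = [0.1181, 0.1736, 0.1806, 0.2153, 0.1806, 0.1319], E[r] = 0.5139, γ^t·E[r] = 0.359722, running G = 1.693056
t=2: π = [0.1134, 0.1707, 0.1910, 0.2101, 0.1852, 0.1296], E[r] = 0.5833, γ^t·E[r] = 0.285833, running G = 1.978889
t=3: π = [0.1147, 0.1713, 0.1908, 0.2091, 0.1855, 0.1286], E[r] = 0.5884, γ^t·E[r] = 0.201820, running G = 2.180709
t=4: π = [0.1147, 0.1714, 0.1909, 0.2087, 0.1857, 0.1286], E[r] = 0.5904, γ^t·E[r] = 0.141753, running G = 2.322462
t=5: π = [0.1147, 0.1714, 0.1909, 0.2086, 0.1857, 0.1286], E[r] = 0.5908, γ^t·E[r] = 0.099289, running G = 2.421751
t=6: π = [0.1147, 0.1714, 0.1909, 0.2086, 0.1857, 0.1286], E[r] = 0.5908, γ^t·E[r] = 0.069509, running G = 2.491260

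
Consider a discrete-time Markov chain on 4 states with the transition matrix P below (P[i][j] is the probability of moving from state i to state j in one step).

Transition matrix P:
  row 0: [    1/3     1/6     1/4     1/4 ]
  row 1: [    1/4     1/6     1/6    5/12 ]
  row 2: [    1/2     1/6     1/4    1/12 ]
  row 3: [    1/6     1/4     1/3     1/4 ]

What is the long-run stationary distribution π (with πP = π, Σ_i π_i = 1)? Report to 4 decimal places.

π = [0.3204, 0.1866, 0.2543, 0.2387]

Balance equations π_j = Σ_i π_i·P[i][j]:
  π_0 = 1/3·π_0 + 1/4·π_1 + 1/2·π_2 + 1/6·π_3
  π_1 = 1/6·π_0 + 1/6·π_1 + 1/6·π_2 + 1/4·π_3
  π_2 = 1/4·π_0 + 1/6·π_1 + 1/4·π_2 + 1/3·π_3
  normalize: π_0 + π_1 + π_2 + π_3 = 1
Solving the linear system gives exactly π = [553/1726, 161/863, 439/1726, 206/863].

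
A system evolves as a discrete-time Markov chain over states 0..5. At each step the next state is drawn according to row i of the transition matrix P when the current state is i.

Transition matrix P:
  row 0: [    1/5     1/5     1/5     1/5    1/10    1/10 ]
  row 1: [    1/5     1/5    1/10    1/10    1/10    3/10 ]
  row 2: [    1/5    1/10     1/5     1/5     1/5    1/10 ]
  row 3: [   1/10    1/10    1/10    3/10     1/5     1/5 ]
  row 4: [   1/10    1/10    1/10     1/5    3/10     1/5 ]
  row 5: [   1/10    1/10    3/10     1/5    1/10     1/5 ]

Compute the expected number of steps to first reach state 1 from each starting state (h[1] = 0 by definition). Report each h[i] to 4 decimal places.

h = [7.8618, 0.0000, 8.7473, 8.8553, 8.8553, 8.8337]

First-step conditioning: h[1] = 0; for i ≠ 1, h[i] = 1 + Σ_k P[i][k]·h[k].
  h[0] = 1 + 1/5·h[0] + 1/5·h[2] + 1/5·h[3] + 1/10·h[4] + 1/10·h[5]
  h[2] = 1 + 1/5·h[0] + 1/5·h[2] + 1/5·h[3] + 1/5·h[4] + 1/10·h[5]
  h[3] = 1 + 1/10·h[0] + 1/10·h[2] + 3/10·h[3] + 1/5·h[4] + 1/5·h[5]
  h[4] = 1 + 1/10·h[0] + 1/10·h[2] + 1/5·h[3] + 3/10·h[4] + 1/5·h[5]
  h[5] = 1 + 1/10·h[0] + 3/10·h[2] + 1/5·h[3] + 1/10·h[4] + 1/5·h[5]
Solving the 5×5 linear system over states ≠ 1 gives exactly h = [3640/463, 0, 4050/463, 4100/463, 4100/463, 4090/463] (h[1] = 0 is the target).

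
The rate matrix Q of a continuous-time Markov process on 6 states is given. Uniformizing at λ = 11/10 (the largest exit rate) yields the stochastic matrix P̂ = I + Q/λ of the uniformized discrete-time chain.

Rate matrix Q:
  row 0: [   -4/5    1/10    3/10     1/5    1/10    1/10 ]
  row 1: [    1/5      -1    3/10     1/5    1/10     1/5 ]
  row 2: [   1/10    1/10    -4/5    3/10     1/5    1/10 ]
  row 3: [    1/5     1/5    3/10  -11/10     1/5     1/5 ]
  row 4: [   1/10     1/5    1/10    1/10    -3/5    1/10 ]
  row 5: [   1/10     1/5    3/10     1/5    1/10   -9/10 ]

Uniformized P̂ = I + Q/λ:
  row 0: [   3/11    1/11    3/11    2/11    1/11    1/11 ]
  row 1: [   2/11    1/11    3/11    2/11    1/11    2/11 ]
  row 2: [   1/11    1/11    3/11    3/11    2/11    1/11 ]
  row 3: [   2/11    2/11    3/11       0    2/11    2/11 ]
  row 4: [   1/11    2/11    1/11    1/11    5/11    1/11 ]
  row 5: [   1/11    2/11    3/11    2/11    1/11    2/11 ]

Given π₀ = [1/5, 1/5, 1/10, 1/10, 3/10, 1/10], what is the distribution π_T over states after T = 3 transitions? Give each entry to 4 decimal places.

t=0: π = [0.2000, 0.2000, 0.1000, 0.1000, 0.3000, 0.1000]
t=1: π = [0.1545, 0.1364, 0.2182, 0.1455, 0.2182, 0.1273]
t=2: π = [0.1446, 0.1355, 0.2331, 0.1554, 0.2033, 0.1281]
t=3: π = [0.1437, 0.1352, 0.2358, 0.1563, 0.2002, 0.1290]

π = [0.1437, 0.1352, 0.2358, 0.1563, 0.2002, 0.1290]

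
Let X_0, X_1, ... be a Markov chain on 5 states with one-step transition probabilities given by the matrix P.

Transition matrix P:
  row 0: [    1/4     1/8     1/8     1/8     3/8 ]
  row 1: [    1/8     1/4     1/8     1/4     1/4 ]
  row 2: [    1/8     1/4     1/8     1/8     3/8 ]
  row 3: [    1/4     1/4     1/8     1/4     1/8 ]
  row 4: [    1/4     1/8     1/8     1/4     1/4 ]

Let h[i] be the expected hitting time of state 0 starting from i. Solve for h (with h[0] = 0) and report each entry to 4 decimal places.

h = [0.0000, 5.4396, 5.4290, 4.8446, 4.7596]

First-step conditioning: h[0] = 0; for i ≠ 0, h[i] = 1 + Σ_k P[i][k]·h[k].
  h[1] = 1 + 1/4·h[1] + 1/8·h[2] + 1/4·h[3] + 1/4·h[4]
  h[2] = 1 + 1/4·h[1] + 1/8·h[2] + 1/8·h[3] + 3/8·h[4]
  h[3] = 1 + 1/4·h[1] + 1/8·h[2] + 1/4·h[3] + 1/8·h[4]
  h[4] = 1 + 1/8·h[1] + 1/8·h[2] + 1/4·h[3] + 1/4·h[4]
Solving the 4×4 linear system over states ≠ 0 gives exactly h = [0, 4096/753, 4088/753, 1216/251, 3584/753] (h[0] = 0 is the target).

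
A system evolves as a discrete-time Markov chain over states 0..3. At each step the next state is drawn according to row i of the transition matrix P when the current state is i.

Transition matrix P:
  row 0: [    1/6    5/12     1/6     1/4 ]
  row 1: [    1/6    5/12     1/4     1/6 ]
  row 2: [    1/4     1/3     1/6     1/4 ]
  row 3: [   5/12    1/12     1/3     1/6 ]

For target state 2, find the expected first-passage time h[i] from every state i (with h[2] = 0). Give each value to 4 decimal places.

First-step conditioning: h[2] = 0; for i ≠ 2, h[i] = 1 + Σ_k P[i][k]·h[k].
  h[0] = 1 + 1/6·h[0] + 5/12·h[1] + 1/4·h[3]
  h[1] = 1 + 1/6·h[0] + 5/12·h[1] + 1/6·h[3]
  h[3] = 1 + 5/12·h[0] + 1/12·h[1] + 1/6·h[3]
Solving the 3×3 linear system over states ≠ 2 gives exactly h = [1824/419, 1692/419, 0, 1584/419] (h[2] = 0 is the target).

h = [4.3532, 4.0382, 0.0000, 3.7804]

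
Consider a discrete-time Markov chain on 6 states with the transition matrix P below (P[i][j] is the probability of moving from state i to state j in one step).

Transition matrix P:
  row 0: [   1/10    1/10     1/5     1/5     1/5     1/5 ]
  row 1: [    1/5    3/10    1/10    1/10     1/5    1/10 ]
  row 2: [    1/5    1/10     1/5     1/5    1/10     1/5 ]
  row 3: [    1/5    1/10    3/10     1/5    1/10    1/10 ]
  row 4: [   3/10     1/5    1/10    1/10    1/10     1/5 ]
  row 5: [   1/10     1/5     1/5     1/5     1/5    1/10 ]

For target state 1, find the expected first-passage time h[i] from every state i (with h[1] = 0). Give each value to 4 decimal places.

First-step conditioning: h[1] = 0; for i ≠ 1, h[i] = 1 + Σ_k P[i][k]·h[k].
  h[0] = 1 + 1/10·h[0] + 1/5·h[2] + 1/5·h[3] + 1/5·h[4] + 1/5·h[5]
  h[2] = 1 + 1/5·h[0] + 1/5·h[2] + 1/5·h[3] + 1/10·h[4] + 1/5·h[5]
  h[3] = 1 + 1/5·h[0] + 3/10·h[2] + 1/5·h[3] + 1/10·h[4] + 1/10·h[5]
  h[4] = 1 + 3/10·h[0] + 1/10·h[2] + 1/10·h[3] + 1/10·h[4] + 1/5·h[5]
  h[5] = 1 + 1/10·h[0] + 1/5·h[2] + 1/5·h[3] + 1/5·h[4] + 1/10·h[5]
Solving the 5×5 linear system over states ≠ 1 gives exactly h = [2158/283, 0, 23960/3113, 24198/3113, 21518/3113, 21580/3113] (h[1] = 0 is the target).

h = [7.6254, 0.0000, 7.6968, 7.7732, 6.9123, 6.9322]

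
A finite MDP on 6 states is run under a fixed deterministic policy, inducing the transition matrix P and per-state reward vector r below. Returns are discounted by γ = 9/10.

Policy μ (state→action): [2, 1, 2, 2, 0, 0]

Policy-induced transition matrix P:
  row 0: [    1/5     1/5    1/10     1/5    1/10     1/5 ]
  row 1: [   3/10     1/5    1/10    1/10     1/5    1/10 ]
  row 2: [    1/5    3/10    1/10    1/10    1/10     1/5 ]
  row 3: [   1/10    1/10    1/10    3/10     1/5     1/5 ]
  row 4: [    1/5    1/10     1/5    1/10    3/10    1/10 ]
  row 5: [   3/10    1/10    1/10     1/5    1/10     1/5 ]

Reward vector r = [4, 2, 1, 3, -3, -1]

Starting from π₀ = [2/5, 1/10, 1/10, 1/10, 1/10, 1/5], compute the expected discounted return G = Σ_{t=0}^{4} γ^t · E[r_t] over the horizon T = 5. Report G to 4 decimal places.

G = 5.3910

t=0: π = [0.4000, 0.1000, 0.1000, 0.1000, 0.1000, 0.2000], E[r] = 1.7000, γ^t·E[r] = 1.700000, running G = 1.700000
t=1: π = [0.2200, 0.1700, 0.1100, 0.1800, 0.1400, 0.1800], E[r] = 1.2700, γ^t·E[r] = 1.143000, running G = 2.843000
t=2: π = [0.2170, 0.1610, 0.1140, 0.1760, 0.1630, 0.1690], E[r] = 1.1740, γ^t·E[r] = 0.950940, running G = 3.793940
t=3: π = [0.2154, 0.1606, 0.1163, 0.1738, 0.1663, 0.1676], E[r] = 1.1540, γ^t·E[r] = 0.841266, running G = 4.635206
t=4: π = [0.2154, 0.1609, 0.1166, 0.1731, 0.1667, 0.1673], E[r] = 1.1519, γ^t·E[r] = 0.755748, running G = 5.390954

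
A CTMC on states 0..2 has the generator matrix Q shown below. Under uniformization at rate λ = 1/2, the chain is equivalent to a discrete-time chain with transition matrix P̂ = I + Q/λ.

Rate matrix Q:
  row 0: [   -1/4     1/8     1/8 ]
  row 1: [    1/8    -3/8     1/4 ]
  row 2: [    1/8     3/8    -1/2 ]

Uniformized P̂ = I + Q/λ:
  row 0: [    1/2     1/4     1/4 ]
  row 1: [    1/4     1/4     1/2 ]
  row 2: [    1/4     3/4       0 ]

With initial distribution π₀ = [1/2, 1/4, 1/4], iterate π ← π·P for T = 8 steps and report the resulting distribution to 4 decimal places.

t=0: π = [0.5000, 0.2500, 0.2500]
t=1: π = [0.3750, 0.3750, 0.2500]
t=2: π = [0.3438, 0.3750, 0.2813]
t=3: π = [0.3359, 0.3906, 0.2734]
t=4: π = [0.3340, 0.3867, 0.2793]
t=5: π = [0.3335, 0.3896, 0.2769]
t=6: π = [0.3334, 0.3884, 0.2782]
t=7: π = [0.3333, 0.3891, 0.2776]
t=8: π = [0.3333, 0.3888, 0.2779]

π = [0.3333, 0.3888, 0.2779]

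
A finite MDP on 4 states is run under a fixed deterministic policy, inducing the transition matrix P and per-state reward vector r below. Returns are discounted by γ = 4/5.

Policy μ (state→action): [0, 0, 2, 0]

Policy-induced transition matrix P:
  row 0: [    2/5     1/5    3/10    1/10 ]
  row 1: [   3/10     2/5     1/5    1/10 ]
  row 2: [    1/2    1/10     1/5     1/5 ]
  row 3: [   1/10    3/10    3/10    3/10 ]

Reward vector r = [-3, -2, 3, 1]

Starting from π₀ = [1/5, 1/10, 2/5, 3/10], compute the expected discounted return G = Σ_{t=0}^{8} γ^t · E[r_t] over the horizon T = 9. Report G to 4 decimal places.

t=0: π = [0.2000, 0.1000, 0.4000, 0.3000], E[r] = 0.7000, γ^t·E[r] = 0.700000, running G = 0.700000
t=1: π = [0.3400, 0.2100, 0.2500, 0.2000], E[r] = -0.4900, γ^t·E[r] = -0.392000, running G = 0.308000
t=2: π = [0.3440, 0.2370, 0.2540, 0.1650], E[r] = -0.5790, γ^t·E[r] = -0.370560, running G = -0.062560
t=3: π = [0.3522, 0.2385, 0.2509, 0.1584], E[r] = -0.6225, γ^t·E[r] = -0.318720, running G = -0.381280
t=4: π = [0.3537, 0.2385, 0.2511, 0.1568], E[r] = -0.6281, γ^t·E[r] = -0.257274, running G = -0.638554
t=5: π = [0.3542, 0.2383, 0.2510, 0.1565], E[r] = -0.6296, γ^t·E[r] = -0.206309, running G = -0.844863
t=6: π = [0.3543, 0.2382, 0.2511, 0.1564], E[r] = -0.6298, γ^t·E[r] = -0.165100, running G = -1.009962
t=7: π = [0.3544, 0.2382, 0.2511, 0.1564], E[r] = -0.6298, γ^t·E[r] = -0.132087, running G = -1.142050
t=8: π = [0.3544, 0.2382, 0.2511, 0.1564], E[r] = -0.6298, γ^t·E[r] = -0.105670, running G = -1.247720

G = -1.2477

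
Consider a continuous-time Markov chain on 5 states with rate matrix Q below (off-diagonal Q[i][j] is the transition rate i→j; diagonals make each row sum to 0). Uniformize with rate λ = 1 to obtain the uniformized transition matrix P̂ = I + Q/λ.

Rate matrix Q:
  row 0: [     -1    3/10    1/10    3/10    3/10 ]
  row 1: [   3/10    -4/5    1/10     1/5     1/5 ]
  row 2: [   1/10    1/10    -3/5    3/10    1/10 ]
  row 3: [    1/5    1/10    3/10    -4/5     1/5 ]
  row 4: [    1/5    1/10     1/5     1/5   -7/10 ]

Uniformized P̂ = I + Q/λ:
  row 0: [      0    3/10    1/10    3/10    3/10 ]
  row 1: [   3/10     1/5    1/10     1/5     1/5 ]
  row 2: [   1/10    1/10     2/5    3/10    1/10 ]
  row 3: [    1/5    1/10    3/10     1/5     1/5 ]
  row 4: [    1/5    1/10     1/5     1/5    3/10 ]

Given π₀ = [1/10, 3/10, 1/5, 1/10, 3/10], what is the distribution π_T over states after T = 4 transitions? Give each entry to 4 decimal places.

π = [0.1585, 0.1469, 0.2410, 0.2400, 0.2136]

t=0: π = [0.1000, 0.3000, 0.2000, 0.1000, 0.3000]
t=1: π = [0.1900, 0.1500, 0.2100, 0.2300, 0.2200]
t=2: π = [0.1560, 0.1530, 0.2310, 0.2400, 0.2200]
t=3: π = [0.1610, 0.1465, 0.2393, 0.2387, 0.2145]
t=4: π = [0.1585, 0.1469, 0.2410, 0.2400, 0.2136]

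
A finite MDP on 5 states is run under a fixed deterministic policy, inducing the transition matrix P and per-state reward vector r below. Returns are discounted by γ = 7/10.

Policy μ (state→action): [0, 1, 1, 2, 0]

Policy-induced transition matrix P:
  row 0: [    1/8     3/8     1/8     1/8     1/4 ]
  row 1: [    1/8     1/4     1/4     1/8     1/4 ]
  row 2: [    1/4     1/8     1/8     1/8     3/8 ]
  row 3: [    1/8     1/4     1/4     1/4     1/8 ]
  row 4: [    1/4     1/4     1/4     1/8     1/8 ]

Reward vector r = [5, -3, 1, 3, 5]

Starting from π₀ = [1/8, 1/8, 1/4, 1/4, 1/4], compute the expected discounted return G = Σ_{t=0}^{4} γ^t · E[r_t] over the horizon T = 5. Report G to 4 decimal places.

G = 5.9657

t=0: π = [0.1250, 0.1250, 0.2500, 0.2500, 0.2500], E[r] = 2.5000, γ^t·E[r] = 2.500000, running G = 2.500000
t=1: π = [0.1875, 0.2344, 0.2031, 0.1563, 0.2188], E[r] = 2.0000, γ^t·E[r] = 1.400000, running G = 3.900000
t=2: π = [0.1777, 0.2480, 0.2012, 0.1445, 0.2285], E[r] = 1.9219, γ^t·E[r] = 0.941719, running G = 4.841719
t=3: π = [0.1787, 0.2471, 0.2026, 0.1431, 0.2285], E[r] = 1.9268, γ^t·E[r] = 0.660878, running G = 5.502597
t=4: π = [0.1789, 0.2470, 0.2023, 0.1429, 0.2289], E[r] = 1.9288, γ^t·E[r] = 0.463113, running G = 5.965709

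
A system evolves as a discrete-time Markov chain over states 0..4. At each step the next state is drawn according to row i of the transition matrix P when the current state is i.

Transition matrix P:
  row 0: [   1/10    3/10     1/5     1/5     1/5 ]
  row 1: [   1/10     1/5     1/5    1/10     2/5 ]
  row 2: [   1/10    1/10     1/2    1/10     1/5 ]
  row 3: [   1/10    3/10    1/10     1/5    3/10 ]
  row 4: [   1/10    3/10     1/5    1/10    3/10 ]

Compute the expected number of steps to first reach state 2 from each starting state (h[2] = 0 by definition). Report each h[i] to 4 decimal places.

First-step conditioning: h[2] = 0; for i ≠ 2, h[i] = 1 + Σ_k P[i][k]·h[k].
  h[0] = 1 + 1/10·h[0] + 3/10·h[1] + 1/5·h[3] + 1/5·h[4]
  h[1] = 1 + 1/10·h[0] + 1/5·h[1] + 1/10·h[3] + 2/5·h[4]
  h[3] = 1 + 1/10·h[0] + 3/10·h[1] + 1/5·h[3] + 3/10·h[4]
  h[4] = 1 + 1/10·h[0] + 3/10·h[1] + 1/10·h[3] + 3/10·h[4]
Solving the 4×4 linear system over states ≠ 2 gives exactly h = [70/13, 900/169, 0, 1000/169, 900/169] (h[2] = 0 is the target).

h = [5.3846, 5.3254, 0.0000, 5.9172, 5.3254]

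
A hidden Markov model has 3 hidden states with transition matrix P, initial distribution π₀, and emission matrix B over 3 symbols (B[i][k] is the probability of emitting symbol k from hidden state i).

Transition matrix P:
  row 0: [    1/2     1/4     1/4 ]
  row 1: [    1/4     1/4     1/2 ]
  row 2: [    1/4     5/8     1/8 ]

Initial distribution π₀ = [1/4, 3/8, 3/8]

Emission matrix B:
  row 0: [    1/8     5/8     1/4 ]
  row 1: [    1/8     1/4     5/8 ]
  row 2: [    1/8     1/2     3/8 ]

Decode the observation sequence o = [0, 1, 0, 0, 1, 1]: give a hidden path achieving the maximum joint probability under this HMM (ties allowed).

t=0: δ = [3.125e-02, 4.688e-02, 4.688e-02]  (obs o_0=0)
t=1: δ = [9.766e-03, 7.324e-03, 1.172e-02]  ψ = [0, 2, 1]  (obs o_1=1)
t=2: δ = [6.104e-04, 9.155e-04, 4.578e-04]  ψ = [0, 2, 1]  (obs o_2=0)
t=3: δ = [3.815e-05, 3.576e-05, 5.722e-05]  ψ = [0, 2, 1]  (obs o_3=0)
t=4: δ = [1.192e-05, 8.941e-06, 8.941e-06]  ψ = [0, 2, 1]  (obs o_4=1)
t=5: δ = [3.725e-06, 1.397e-06, 2.235e-06]  ψ = [0, 2, 1]  (obs o_5=1)
backtrack: best end state = 0; path = [0, 0, 0, 0, 0, 0]

path = [0, 0, 0, 0, 0, 0]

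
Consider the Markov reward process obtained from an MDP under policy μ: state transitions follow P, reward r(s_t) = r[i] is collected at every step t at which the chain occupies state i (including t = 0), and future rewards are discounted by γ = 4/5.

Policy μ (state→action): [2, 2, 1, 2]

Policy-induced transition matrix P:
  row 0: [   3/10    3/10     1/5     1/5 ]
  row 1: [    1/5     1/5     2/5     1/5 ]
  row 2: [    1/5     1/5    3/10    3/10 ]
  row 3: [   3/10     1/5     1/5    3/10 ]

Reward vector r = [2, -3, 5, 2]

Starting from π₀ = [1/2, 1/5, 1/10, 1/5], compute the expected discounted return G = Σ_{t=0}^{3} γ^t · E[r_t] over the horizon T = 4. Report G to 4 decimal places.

t=0: π = [0.5000, 0.2000, 0.1000, 0.2000], E[r] = 1.3000, γ^t·E[r] = 1.300000, running G = 1.300000
t=1: π = [0.2700, 0.2500, 0.2500, 0.2300], E[r] = 1.5000, γ^t·E[r] = 1.200000, running G = 2.500000
t=2: π = [0.2500, 0.2270, 0.2750, 0.2480], E[r] = 1.6900, γ^t·E[r] = 1.081600, running G = 3.581600
t=3: π = [0.2498, 0.2250, 0.2729, 0.2523], E[r] = 1.6937, γ^t·E[r] = 0.867174, running G = 4.448774

G = 4.4488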